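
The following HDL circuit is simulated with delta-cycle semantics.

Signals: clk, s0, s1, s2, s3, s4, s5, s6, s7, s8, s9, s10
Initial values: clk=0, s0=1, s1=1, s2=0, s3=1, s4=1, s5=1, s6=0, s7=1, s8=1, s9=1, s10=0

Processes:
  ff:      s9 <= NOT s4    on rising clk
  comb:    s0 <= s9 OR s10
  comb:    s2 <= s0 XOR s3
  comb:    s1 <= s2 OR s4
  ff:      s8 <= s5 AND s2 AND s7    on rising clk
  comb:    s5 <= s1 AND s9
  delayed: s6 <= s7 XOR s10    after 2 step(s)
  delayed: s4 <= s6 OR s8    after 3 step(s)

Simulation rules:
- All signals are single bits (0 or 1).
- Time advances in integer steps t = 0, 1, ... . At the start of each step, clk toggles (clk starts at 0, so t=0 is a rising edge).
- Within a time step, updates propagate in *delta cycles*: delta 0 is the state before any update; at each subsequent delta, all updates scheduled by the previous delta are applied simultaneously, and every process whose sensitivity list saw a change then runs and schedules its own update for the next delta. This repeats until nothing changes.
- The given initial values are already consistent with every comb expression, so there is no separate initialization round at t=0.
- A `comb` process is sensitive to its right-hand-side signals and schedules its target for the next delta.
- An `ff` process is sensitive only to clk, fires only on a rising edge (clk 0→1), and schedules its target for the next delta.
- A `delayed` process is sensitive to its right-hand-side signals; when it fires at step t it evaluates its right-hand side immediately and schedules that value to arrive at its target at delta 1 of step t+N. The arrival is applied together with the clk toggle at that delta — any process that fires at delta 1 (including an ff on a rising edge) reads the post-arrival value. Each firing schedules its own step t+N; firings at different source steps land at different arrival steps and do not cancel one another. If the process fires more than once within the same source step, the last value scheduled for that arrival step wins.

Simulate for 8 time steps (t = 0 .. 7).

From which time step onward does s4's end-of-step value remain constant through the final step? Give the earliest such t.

t=0 Δ0: s0=1 s10=0 s9=1 s1=1 s8=1 s2=0 s6=0 s7=1 s4=1 s3=1 s5=1 clk=0
  Δ1: clk:0→1
  Δ2: s9:1→0, s8:1→0
  Δ3: s0:1→0, s5:1→0
  Δ4: s2:0→1
  (4Δ to stable)
t=1 Δ0: s0=0 s10=0 s9=0 s1=1 s8=0 s2=1 s6=0 s7=1 s4=1 s3=1 s5=0 clk=1
  Δ1: clk:1→0
  (1Δ to stable)
t=2 Δ0: s0=0 s10=0 s9=0 s1=1 s8=0 s2=1 s6=0 s7=1 s4=1 s3=1 s5=0 clk=0
  Δ1: clk:0→1
  (1Δ to stable)
t=3 Δ0: s0=0 s10=0 s9=0 s1=1 s8=0 s2=1 s6=0 s7=1 s4=1 s3=1 s5=0 clk=1
  Δ1: s4:1→0, clk:1→0
  (1Δ to stable)
t=4 Δ0: s0=0 s10=0 s9=0 s1=1 s8=0 s2=1 s6=0 s7=1 s4=0 s3=1 s5=0 clk=0
  Δ1: clk:0→1
  Δ2: s9:0→1
  Δ3: s0:0→1, s5:0→1
  Δ4: s2:1→0
  Δ5: s1:1→0
  Δ6: s5:1→0
  (6Δ to stable)
t=5 Δ0: s0=1 s10=0 s9=1 s1=0 s8=0 s2=0 s6=0 s7=1 s4=0 s3=1 s5=0 clk=1
  Δ1: clk:1→0
  (1Δ to stable)
t=6 Δ0: s0=1 s10=0 s9=1 s1=0 s8=0 s2=0 s6=0 s7=1 s4=0 s3=1 s5=0 clk=0
  Δ1: clk:0→1
  (1Δ to stable)
t=7 Δ0: s0=1 s10=0 s9=1 s1=0 s8=0 s2=0 s6=0 s7=1 s4=0 s3=1 s5=0 clk=1
  Δ1: clk:1→0
  (1Δ to stable)

3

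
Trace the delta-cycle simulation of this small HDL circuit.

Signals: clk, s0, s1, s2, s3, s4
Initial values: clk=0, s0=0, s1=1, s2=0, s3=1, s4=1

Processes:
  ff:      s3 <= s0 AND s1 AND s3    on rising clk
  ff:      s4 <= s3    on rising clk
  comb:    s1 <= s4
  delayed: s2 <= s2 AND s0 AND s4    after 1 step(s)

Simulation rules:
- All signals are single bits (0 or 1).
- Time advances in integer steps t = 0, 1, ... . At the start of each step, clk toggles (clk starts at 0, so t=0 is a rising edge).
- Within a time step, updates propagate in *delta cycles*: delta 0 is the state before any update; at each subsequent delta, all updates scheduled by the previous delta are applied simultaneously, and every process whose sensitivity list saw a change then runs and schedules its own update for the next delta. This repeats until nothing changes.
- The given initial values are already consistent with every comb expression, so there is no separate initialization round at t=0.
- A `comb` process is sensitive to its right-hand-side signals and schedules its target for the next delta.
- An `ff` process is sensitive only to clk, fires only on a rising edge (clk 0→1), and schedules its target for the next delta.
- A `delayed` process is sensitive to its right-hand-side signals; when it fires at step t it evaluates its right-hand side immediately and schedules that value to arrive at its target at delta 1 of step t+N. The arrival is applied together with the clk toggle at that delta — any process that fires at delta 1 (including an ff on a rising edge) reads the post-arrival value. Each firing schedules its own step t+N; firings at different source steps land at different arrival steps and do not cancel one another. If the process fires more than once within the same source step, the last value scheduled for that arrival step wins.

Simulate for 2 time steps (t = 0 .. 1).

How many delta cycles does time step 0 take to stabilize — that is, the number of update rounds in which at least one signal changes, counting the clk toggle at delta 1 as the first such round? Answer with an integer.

2

t=0 Δ0: s0=0 s2=0 s4=1 s3=1 clk=0 s1=1
  Δ1: clk:0→1
  Δ2: s3:1→0
  (2Δ to stable)
t=1 Δ0: s0=0 s2=0 s4=1 s3=0 clk=1 s1=1
  Δ1: clk:1→0
  (1Δ to stable)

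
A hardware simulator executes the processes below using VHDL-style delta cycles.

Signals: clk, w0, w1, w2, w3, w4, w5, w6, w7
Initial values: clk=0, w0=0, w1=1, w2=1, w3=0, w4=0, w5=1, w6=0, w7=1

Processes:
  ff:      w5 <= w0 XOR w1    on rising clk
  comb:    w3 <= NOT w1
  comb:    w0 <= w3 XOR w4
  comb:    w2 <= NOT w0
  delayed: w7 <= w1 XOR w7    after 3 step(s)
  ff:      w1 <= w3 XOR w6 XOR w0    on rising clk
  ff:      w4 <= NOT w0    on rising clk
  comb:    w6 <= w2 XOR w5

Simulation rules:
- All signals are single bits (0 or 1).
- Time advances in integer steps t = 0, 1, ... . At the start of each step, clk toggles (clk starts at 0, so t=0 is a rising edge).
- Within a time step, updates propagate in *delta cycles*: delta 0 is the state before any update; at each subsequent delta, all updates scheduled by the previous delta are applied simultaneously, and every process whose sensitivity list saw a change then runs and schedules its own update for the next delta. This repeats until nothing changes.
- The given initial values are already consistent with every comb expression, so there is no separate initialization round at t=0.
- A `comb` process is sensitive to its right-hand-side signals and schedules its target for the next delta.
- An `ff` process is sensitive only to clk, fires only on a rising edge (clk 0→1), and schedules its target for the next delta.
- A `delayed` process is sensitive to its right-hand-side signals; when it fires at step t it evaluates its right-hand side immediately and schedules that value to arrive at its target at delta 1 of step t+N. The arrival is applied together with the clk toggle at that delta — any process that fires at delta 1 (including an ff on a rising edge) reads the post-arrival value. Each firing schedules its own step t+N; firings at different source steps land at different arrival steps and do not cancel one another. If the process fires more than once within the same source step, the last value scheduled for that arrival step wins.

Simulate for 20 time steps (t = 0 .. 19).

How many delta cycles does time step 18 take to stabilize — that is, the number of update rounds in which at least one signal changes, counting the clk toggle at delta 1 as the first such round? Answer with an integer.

t0.Δ0 w6=0 w7=1 clk=0 w5=1 w0=0 w4=0 w1=1 w3=0 w2=1
t0.Δ1 w6=0 w7=1 clk=1 w5=1 w0=0 w4=0 w1=1 w3=0 w2=1
t0.Δ2 w6=0 w7=1 clk=1 w5=1 w0=0 w4=1 w1=0 w3=0 w2=1
t0.Δ3 w6=0 w7=1 clk=1 w5=1 w0=1 w4=1 w1=0 w3=1 w2=1
t0.Δ4 w6=0 w7=1 clk=1 w5=1 w0=0 w4=1 w1=0 w3=1 w2=0
t0.Δ5 w6=1 w7=1 clk=1 w5=1 w0=0 w4=1 w1=0 w3=1 w2=1
t0.Δ6 w6=0 w7=1 clk=1 w5=1 w0=0 w4=1 w1=0 w3=1 w2=1
t1.Δ0 w6=0 w7=1 clk=1 w5=1 w0=0 w4=1 w1=0 w3=1 w2=1
t1.Δ1 w6=0 w7=1 clk=0 w5=1 w0=0 w4=1 w1=0 w3=1 w2=1
t2.Δ0 w6=0 w7=1 clk=0 w5=1 w0=0 w4=1 w1=0 w3=1 w2=1
t2.Δ1 w6=0 w7=1 clk=1 w5=1 w0=0 w4=1 w1=0 w3=1 w2=1
t2.Δ2 w6=0 w7=1 clk=1 w5=0 w0=0 w4=1 w1=1 w3=1 w2=1
t2.Δ3 w6=1 w7=1 clk=1 w5=0 w0=0 w4=1 w1=1 w3=0 w2=1
t2.Δ4 w6=1 w7=1 clk=1 w5=0 w0=1 w4=1 w1=1 w3=0 w2=1
t2.Δ5 w6=1 w7=1 clk=1 w5=0 w0=1 w4=1 w1=1 w3=0 w2=0
t2.Δ6 w6=0 w7=1 clk=1 w5=0 w0=1 w4=1 w1=1 w3=0 w2=0
t3.Δ0 w6=0 w7=1 clk=1 w5=0 w0=1 w4=1 w1=1 w3=0 w2=0
t3.Δ1 w6=0 w7=1 clk=0 w5=0 w0=1 w4=1 w1=1 w3=0 w2=0
t4.Δ0 w6=0 w7=1 clk=0 w5=0 w0=1 w4=1 w1=1 w3=0 w2=0
t4.Δ1 w6=0 w7=1 clk=1 w5=0 w0=1 w4=1 w1=1 w3=0 w2=0
t4.Δ2 w6=0 w7=1 clk=1 w5=0 w0=1 w4=0 w1=1 w3=0 w2=0
t4.Δ3 w6=0 w7=1 clk=1 w5=0 w0=0 w4=0 w1=1 w3=0 w2=0
t4.Δ4 w6=0 w7=1 clk=1 w5=0 w0=0 w4=0 w1=1 w3=0 w2=1
t4.Δ5 w6=1 w7=1 clk=1 w5=0 w0=0 w4=0 w1=1 w3=0 w2=1
t5.Δ0 w6=1 w7=1 clk=1 w5=0 w0=0 w4=0 w1=1 w3=0 w2=1
t5.Δ1 w6=1 w7=0 clk=0 w5=0 w0=0 w4=0 w1=1 w3=0 w2=1
t6.Δ0 w6=1 w7=0 clk=0 w5=0 w0=0 w4=0 w1=1 w3=0 w2=1
t6.Δ1 w6=1 w7=0 clk=1 w5=0 w0=0 w4=0 w1=1 w3=0 w2=1
t6.Δ2 w6=1 w7=0 clk=1 w5=1 w0=0 w4=1 w1=1 w3=0 w2=1
t6.Δ3 w6=0 w7=0 clk=1 w5=1 w0=1 w4=1 w1=1 w3=0 w2=1
t6.Δ4 w6=0 w7=0 clk=1 w5=1 w0=1 w4=1 w1=1 w3=0 w2=0
t6.Δ5 w6=1 w7=0 clk=1 w5=1 w0=1 w4=1 w1=1 w3=0 w2=0
t7.Δ0 w6=1 w7=0 clk=1 w5=1 w0=1 w4=1 w1=1 w3=0 w2=0
t7.Δ1 w6=1 w7=0 clk=0 w5=1 w0=1 w4=1 w1=1 w3=0 w2=0
t8.Δ0 w6=1 w7=0 clk=0 w5=1 w0=1 w4=1 w1=1 w3=0 w2=0
t8.Δ1 w6=1 w7=1 clk=1 w5=1 w0=1 w4=1 w1=1 w3=0 w2=0
t8.Δ2 w6=1 w7=1 clk=1 w5=0 w0=1 w4=0 w1=0 w3=0 w2=0
t8.Δ3 w6=0 w7=1 clk=1 w5=0 w0=0 w4=0 w1=0 w3=1 w2=0
t8.Δ4 w6=0 w7=1 clk=1 w5=0 w0=1 w4=0 w1=0 w3=1 w2=1
t8.Δ5 w6=1 w7=1 clk=1 w5=0 w0=1 w4=0 w1=0 w3=1 w2=0
t8.Δ6 w6=0 w7=1 clk=1 w5=0 w0=1 w4=0 w1=0 w3=1 w2=0
t9.Δ0 w6=0 w7=1 clk=1 w5=0 w0=1 w4=0 w1=0 w3=1 w2=0
t9.Δ1 w6=0 w7=1 clk=0 w5=0 w0=1 w4=0 w1=0 w3=1 w2=0
t10.Δ0 w6=0 w7=1 clk=0 w5=0 w0=1 w4=0 w1=0 w3=1 w2=0
t10.Δ1 w6=0 w7=1 clk=1 w5=0 w0=1 w4=0 w1=0 w3=1 w2=0
t10.Δ2 w6=0 w7=1 clk=1 w5=1 w0=1 w4=0 w1=0 w3=1 w2=0
t10.Δ3 w6=1 w7=1 clk=1 w5=1 w0=1 w4=0 w1=0 w3=1 w2=0
t11.Δ0 w6=1 w7=1 clk=1 w5=1 w0=1 w4=0 w1=0 w3=1 w2=0
t11.Δ1 w6=1 w7=1 clk=0 w5=1 w0=1 w4=0 w1=0 w3=1 w2=0
t12.Δ0 w6=1 w7=1 clk=0 w5=1 w0=1 w4=0 w1=0 w3=1 w2=0
t12.Δ1 w6=1 w7=1 clk=1 w5=1 w0=1 w4=0 w1=0 w3=1 w2=0
t12.Δ2 w6=1 w7=1 clk=1 w5=1 w0=1 w4=0 w1=1 w3=1 w2=0
t12.Δ3 w6=1 w7=1 clk=1 w5=1 w0=1 w4=0 w1=1 w3=0 w2=0
t12.Δ4 w6=1 w7=1 clk=1 w5=1 w0=0 w4=0 w1=1 w3=0 w2=0
t12.Δ5 w6=1 w7=1 clk=1 w5=1 w0=0 w4=0 w1=1 w3=0 w2=1
t12.Δ6 w6=0 w7=1 clk=1 w5=1 w0=0 w4=0 w1=1 w3=0 w2=1
t13.Δ0 w6=0 w7=1 clk=1 w5=1 w0=0 w4=0 w1=1 w3=0 w2=1
t13.Δ1 w6=0 w7=1 clk=0 w5=1 w0=0 w4=0 w1=1 w3=0 w2=1
t14.Δ0 w6=0 w7=1 clk=0 w5=1 w0=0 w4=0 w1=1 w3=0 w2=1
t14.Δ1 w6=0 w7=1 clk=1 w5=1 w0=0 w4=0 w1=1 w3=0 w2=1
t14.Δ2 w6=0 w7=1 clk=1 w5=1 w0=0 w4=1 w1=0 w3=0 w2=1
t14.Δ3 w6=0 w7=1 clk=1 w5=1 w0=1 w4=1 w1=0 w3=1 w2=1
t14.Δ4 w6=0 w7=1 clk=1 w5=1 w0=0 w4=1 w1=0 w3=1 w2=0
t14.Δ5 w6=1 w7=1 clk=1 w5=1 w0=0 w4=1 w1=0 w3=1 w2=1
t14.Δ6 w6=0 w7=1 clk=1 w5=1 w0=0 w4=1 w1=0 w3=1 w2=1
t15.Δ0 w6=0 w7=1 clk=1 w5=1 w0=0 w4=1 w1=0 w3=1 w2=1
t15.Δ1 w6=0 w7=0 clk=0 w5=1 w0=0 w4=1 w1=0 w3=1 w2=1
t16.Δ0 w6=0 w7=0 clk=0 w5=1 w0=0 w4=1 w1=0 w3=1 w2=1
t16.Δ1 w6=0 w7=0 clk=1 w5=1 w0=0 w4=1 w1=0 w3=1 w2=1
t16.Δ2 w6=0 w7=0 clk=1 w5=0 w0=0 w4=1 w1=1 w3=1 w2=1
t16.Δ3 w6=1 w7=0 clk=1 w5=0 w0=0 w4=1 w1=1 w3=0 w2=1
t16.Δ4 w6=1 w7=0 clk=1 w5=0 w0=1 w4=1 w1=1 w3=0 w2=1
t16.Δ5 w6=1 w7=0 clk=1 w5=0 w0=1 w4=1 w1=1 w3=0 w2=0
t16.Δ6 w6=0 w7=0 clk=1 w5=0 w0=1 w4=1 w1=1 w3=0 w2=0
t17.Δ0 w6=0 w7=0 clk=1 w5=0 w0=1 w4=1 w1=1 w3=0 w2=0
t17.Δ1 w6=0 w7=1 clk=0 w5=0 w0=1 w4=1 w1=1 w3=0 w2=0
t18.Δ0 w6=0 w7=1 clk=0 w5=0 w0=1 w4=1 w1=1 w3=0 w2=0
t18.Δ1 w6=0 w7=0 clk=1 w5=0 w0=1 w4=1 w1=1 w3=0 w2=0
t18.Δ2 w6=0 w7=0 clk=1 w5=0 w0=1 w4=0 w1=1 w3=0 w2=0
t18.Δ3 w6=0 w7=0 clk=1 w5=0 w0=0 w4=0 w1=1 w3=0 w2=0
t18.Δ4 w6=0 w7=0 clk=1 w5=0 w0=0 w4=0 w1=1 w3=0 w2=1
t18.Δ5 w6=1 w7=0 clk=1 w5=0 w0=0 w4=0 w1=1 w3=0 w2=1
t19.Δ0 w6=1 w7=0 clk=1 w5=0 w0=0 w4=0 w1=1 w3=0 w2=1
t19.Δ1 w6=1 w7=1 clk=0 w5=0 w0=0 w4=0 w1=1 w3=0 w2=1

5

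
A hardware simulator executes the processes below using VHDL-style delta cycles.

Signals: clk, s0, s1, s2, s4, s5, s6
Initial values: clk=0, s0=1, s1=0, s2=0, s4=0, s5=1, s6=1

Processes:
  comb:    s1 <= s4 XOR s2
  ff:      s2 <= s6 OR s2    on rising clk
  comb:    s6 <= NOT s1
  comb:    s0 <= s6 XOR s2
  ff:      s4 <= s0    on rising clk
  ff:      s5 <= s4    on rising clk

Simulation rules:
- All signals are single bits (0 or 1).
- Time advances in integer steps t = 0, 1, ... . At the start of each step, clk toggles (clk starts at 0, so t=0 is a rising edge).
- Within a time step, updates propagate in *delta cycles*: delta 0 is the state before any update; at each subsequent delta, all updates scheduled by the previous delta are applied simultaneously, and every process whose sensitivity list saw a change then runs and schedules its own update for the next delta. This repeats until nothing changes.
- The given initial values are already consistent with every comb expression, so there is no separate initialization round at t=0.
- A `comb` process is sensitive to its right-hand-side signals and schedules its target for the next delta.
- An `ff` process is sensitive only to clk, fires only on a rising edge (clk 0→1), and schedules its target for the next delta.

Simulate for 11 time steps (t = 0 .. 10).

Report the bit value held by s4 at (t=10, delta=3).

0

t0.Δ0 s6=1 s1=0 s5=1 s0=1 s2=0 s4=0 clk=0
t0.Δ1 s6=1 s1=0 s5=1 s0=1 s2=0 s4=0 clk=1
t0.Δ2 s6=1 s1=0 s5=0 s0=1 s2=1 s4=1 clk=1
t0.Δ3 s6=1 s1=0 s5=0 s0=0 s2=1 s4=1 clk=1
t1.Δ0 s6=1 s1=0 s5=0 s0=0 s2=1 s4=1 clk=1
t1.Δ1 s6=1 s1=0 s5=0 s0=0 s2=1 s4=1 clk=0
t2.Δ0 s6=1 s1=0 s5=0 s0=0 s2=1 s4=1 clk=0
t2.Δ1 s6=1 s1=0 s5=0 s0=0 s2=1 s4=1 clk=1
t2.Δ2 s6=1 s1=0 s5=1 s0=0 s2=1 s4=0 clk=1
t2.Δ3 s6=1 s1=1 s5=1 s0=0 s2=1 s4=0 clk=1
t2.Δ4 s6=0 s1=1 s5=1 s0=0 s2=1 s4=0 clk=1
t2.Δ5 s6=0 s1=1 s5=1 s0=1 s2=1 s4=0 clk=1
t3.Δ0 s6=0 s1=1 s5=1 s0=1 s2=1 s4=0 clk=1
t3.Δ1 s6=0 s1=1 s5=1 s0=1 s2=1 s4=0 clk=0
t4.Δ0 s6=0 s1=1 s5=1 s0=1 s2=1 s4=0 clk=0
t4.Δ1 s6=0 s1=1 s5=1 s0=1 s2=1 s4=0 clk=1
t4.Δ2 s6=0 s1=1 s5=0 s0=1 s2=1 s4=1 clk=1
t4.Δ3 s6=0 s1=0 s5=0 s0=1 s2=1 s4=1 clk=1
t4.Δ4 s6=1 s1=0 s5=0 s0=1 s2=1 s4=1 clk=1
t4.Δ5 s6=1 s1=0 s5=0 s0=0 s2=1 s4=1 clk=1
t5.Δ0 s6=1 s1=0 s5=0 s0=0 s2=1 s4=1 clk=1
t5.Δ1 s6=1 s1=0 s5=0 s0=0 s2=1 s4=1 clk=0
t6.Δ0 s6=1 s1=0 s5=0 s0=0 s2=1 s4=1 clk=0
t6.Δ1 s6=1 s1=0 s5=0 s0=0 s2=1 s4=1 clk=1
t6.Δ2 s6=1 s1=0 s5=1 s0=0 s2=1 s4=0 clk=1
t6.Δ3 s6=1 s1=1 s5=1 s0=0 s2=1 s4=0 clk=1
t6.Δ4 s6=0 s1=1 s5=1 s0=0 s2=1 s4=0 clk=1
t6.Δ5 s6=0 s1=1 s5=1 s0=1 s2=1 s4=0 clk=1
t7.Δ0 s6=0 s1=1 s5=1 s0=1 s2=1 s4=0 clk=1
t7.Δ1 s6=0 s1=1 s5=1 s0=1 s2=1 s4=0 clk=0
t8.Δ0 s6=0 s1=1 s5=1 s0=1 s2=1 s4=0 clk=0
t8.Δ1 s6=0 s1=1 s5=1 s0=1 s2=1 s4=0 clk=1
t8.Δ2 s6=0 s1=1 s5=0 s0=1 s2=1 s4=1 clk=1
t8.Δ3 s6=0 s1=0 s5=0 s0=1 s2=1 s4=1 clk=1
t8.Δ4 s6=1 s1=0 s5=0 s0=1 s2=1 s4=1 clk=1
t8.Δ5 s6=1 s1=0 s5=0 s0=0 s2=1 s4=1 clk=1
t9.Δ0 s6=1 s1=0 s5=0 s0=0 s2=1 s4=1 clk=1
t9.Δ1 s6=1 s1=0 s5=0 s0=0 s2=1 s4=1 clk=0
t10.Δ0 s6=1 s1=0 s5=0 s0=0 s2=1 s4=1 clk=0
t10.Δ1 s6=1 s1=0 s5=0 s0=0 s2=1 s4=1 clk=1
t10.Δ2 s6=1 s1=0 s5=1 s0=0 s2=1 s4=0 clk=1
t10.Δ3 s6=1 s1=1 s5=1 s0=0 s2=1 s4=0 clk=1
t10.Δ4 s6=0 s1=1 s5=1 s0=0 s2=1 s4=0 clk=1
t10.Δ5 s6=0 s1=1 s5=1 s0=1 s2=1 s4=0 clk=1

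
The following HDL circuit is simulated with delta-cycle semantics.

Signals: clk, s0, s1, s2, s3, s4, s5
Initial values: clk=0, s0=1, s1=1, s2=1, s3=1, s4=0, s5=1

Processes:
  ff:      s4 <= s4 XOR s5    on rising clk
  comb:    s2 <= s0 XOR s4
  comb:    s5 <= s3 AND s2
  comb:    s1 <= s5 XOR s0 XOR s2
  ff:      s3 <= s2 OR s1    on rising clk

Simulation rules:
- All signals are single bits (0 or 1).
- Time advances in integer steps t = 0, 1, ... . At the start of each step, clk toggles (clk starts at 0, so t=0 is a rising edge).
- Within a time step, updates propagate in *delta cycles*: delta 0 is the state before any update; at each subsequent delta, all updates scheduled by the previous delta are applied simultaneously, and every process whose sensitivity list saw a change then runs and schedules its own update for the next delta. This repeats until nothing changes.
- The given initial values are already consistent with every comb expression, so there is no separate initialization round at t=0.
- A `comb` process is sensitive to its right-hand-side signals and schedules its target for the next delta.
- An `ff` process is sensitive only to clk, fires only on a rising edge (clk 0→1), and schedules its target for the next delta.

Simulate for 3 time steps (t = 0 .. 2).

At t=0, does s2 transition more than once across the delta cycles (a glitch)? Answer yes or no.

t0.Δ0 s0=1 s2=1 s5=1 s1=1 clk=0 s4=0 s3=1
t0.Δ1 s0=1 s2=1 s5=1 s1=1 clk=1 s4=0 s3=1
t0.Δ2 s0=1 s2=1 s5=1 s1=1 clk=1 s4=1 s3=1
t0.Δ3 s0=1 s2=0 s5=1 s1=1 clk=1 s4=1 s3=1
t0.Δ4 s0=1 s2=0 s5=0 s1=0 clk=1 s4=1 s3=1
t0.Δ5 s0=1 s2=0 s5=0 s1=1 clk=1 s4=1 s3=1
t1.Δ0 s0=1 s2=0 s5=0 s1=1 clk=1 s4=1 s3=1
t1.Δ1 s0=1 s2=0 s5=0 s1=1 clk=0 s4=1 s3=1
t2.Δ0 s0=1 s2=0 s5=0 s1=1 clk=0 s4=1 s3=1
t2.Δ1 s0=1 s2=0 s5=0 s1=1 clk=1 s4=1 s3=1

no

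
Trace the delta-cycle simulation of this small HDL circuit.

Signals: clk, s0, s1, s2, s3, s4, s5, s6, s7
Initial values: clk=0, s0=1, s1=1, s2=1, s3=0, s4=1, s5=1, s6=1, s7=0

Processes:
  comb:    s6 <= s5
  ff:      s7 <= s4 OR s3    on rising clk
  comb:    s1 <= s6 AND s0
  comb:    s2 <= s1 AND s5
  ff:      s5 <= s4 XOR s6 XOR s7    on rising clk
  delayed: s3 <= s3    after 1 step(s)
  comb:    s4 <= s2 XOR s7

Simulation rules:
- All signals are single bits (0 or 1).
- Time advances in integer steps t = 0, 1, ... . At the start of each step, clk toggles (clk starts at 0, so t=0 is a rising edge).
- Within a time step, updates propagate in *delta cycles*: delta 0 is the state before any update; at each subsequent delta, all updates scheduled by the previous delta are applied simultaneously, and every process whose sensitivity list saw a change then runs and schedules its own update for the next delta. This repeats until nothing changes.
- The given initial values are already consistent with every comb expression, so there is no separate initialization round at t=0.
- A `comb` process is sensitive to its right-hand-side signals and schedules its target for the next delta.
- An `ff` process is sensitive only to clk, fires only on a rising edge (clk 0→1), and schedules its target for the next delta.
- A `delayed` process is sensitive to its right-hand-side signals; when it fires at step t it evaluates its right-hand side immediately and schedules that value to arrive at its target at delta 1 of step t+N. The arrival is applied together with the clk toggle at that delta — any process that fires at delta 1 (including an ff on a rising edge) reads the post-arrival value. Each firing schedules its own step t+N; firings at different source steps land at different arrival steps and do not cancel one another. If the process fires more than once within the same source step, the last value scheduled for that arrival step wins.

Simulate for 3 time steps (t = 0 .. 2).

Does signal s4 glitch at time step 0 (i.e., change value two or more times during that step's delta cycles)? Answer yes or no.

yes

[bits: s1,s6,s4,s7,s5,s2,clk,s0,s3]
t=0: Δ0=111011010 Δ1=111011110 Δ2=111101110 Δ3=100100110 Δ4=001100110 | 4Δ
t=1: Δ0=001100110 Δ1=001100010 | 1Δ
t=2: Δ0=001100010 Δ1=001100110 | 1Δ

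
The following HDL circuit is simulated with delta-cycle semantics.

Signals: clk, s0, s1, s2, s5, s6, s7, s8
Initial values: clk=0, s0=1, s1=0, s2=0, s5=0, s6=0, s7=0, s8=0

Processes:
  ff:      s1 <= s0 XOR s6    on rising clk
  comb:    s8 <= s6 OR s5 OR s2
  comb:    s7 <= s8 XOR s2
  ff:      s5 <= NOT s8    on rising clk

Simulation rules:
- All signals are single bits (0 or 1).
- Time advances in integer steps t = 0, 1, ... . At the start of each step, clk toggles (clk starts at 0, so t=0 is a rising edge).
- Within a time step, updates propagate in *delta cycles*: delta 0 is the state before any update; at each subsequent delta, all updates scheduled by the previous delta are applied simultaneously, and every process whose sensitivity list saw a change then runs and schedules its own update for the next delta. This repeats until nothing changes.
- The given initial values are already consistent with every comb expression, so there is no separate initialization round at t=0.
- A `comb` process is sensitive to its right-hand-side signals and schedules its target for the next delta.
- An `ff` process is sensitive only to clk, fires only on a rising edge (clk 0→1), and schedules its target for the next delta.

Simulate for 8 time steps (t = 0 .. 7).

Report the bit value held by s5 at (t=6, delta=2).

0

t=0 Δ0: s8=0 s0=1 s7=0 clk=0 s5=0 s6=0 s2=0 s1=0
  Δ1: clk:0→1
  Δ2: s5:0→1, s1:0→1
  Δ3: s8:0→1
  Δ4: s7:0→1
  (4Δ to stable)
t=1 Δ0: s8=1 s0=1 s7=1 clk=1 s5=1 s6=0 s2=0 s1=1
  Δ1: clk:1→0
  (1Δ to stable)
t=2 Δ0: s8=1 s0=1 s7=1 clk=0 s5=1 s6=0 s2=0 s1=1
  Δ1: clk:0→1
  Δ2: s5:1→0
  Δ3: s8:1→0
  Δ4: s7:1→0
  (4Δ to stable)
t=3 Δ0: s8=0 s0=1 s7=0 clk=1 s5=0 s6=0 s2=0 s1=1
  Δ1: clk:1→0
  (1Δ to stable)
t=4 Δ0: s8=0 s0=1 s7=0 clk=0 s5=0 s6=0 s2=0 s1=1
  Δ1: clk:0→1
  Δ2: s5:0→1
  Δ3: s8:0→1
  Δ4: s7:0→1
  (4Δ to stable)
t=5 Δ0: s8=1 s0=1 s7=1 clk=1 s5=1 s6=0 s2=0 s1=1
  Δ1: clk:1→0
  (1Δ to stable)
t=6 Δ0: s8=1 s0=1 s7=1 clk=0 s5=1 s6=0 s2=0 s1=1
  Δ1: clk:0→1
  Δ2: s5:1→0
  Δ3: s8:1→0
  Δ4: s7:1→0
  (4Δ to stable)
t=7 Δ0: s8=0 s0=1 s7=0 clk=1 s5=0 s6=0 s2=0 s1=1
  Δ1: clk:1→0
  (1Δ to stable)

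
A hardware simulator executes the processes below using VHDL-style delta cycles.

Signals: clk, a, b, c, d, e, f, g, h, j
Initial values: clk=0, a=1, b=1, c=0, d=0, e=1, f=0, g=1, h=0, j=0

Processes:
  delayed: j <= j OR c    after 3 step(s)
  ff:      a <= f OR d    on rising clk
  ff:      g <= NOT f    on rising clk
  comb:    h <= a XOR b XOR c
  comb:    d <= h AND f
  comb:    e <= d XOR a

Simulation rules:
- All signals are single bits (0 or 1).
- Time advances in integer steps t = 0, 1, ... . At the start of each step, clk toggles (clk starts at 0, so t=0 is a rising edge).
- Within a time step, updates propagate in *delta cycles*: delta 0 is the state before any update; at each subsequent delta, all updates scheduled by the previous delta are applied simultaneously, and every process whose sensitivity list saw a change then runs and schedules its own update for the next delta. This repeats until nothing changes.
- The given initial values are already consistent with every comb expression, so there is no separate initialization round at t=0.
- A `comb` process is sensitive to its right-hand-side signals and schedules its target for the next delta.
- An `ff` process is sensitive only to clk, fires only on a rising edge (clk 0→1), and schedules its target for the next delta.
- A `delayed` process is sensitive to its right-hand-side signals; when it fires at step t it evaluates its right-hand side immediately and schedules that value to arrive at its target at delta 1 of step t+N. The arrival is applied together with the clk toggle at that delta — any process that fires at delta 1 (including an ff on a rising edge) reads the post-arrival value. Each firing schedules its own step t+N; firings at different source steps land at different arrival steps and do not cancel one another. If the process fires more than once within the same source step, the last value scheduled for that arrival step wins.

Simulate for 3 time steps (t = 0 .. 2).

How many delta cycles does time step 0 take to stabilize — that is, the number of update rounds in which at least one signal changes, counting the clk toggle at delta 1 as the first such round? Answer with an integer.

t0.Δ0 b=1 h=0 j=0 g=1 e=1 d=0 f=0 a=1 clk=0 c=0
t0.Δ1 b=1 h=0 j=0 g=1 e=1 d=0 f=0 a=1 clk=1 c=0
t0.Δ2 b=1 h=0 j=0 g=1 e=1 d=0 f=0 a=0 clk=1 c=0
t0.Δ3 b=1 h=1 j=0 g=1 e=0 d=0 f=0 a=0 clk=1 c=0
t1.Δ0 b=1 h=1 j=0 g=1 e=0 d=0 f=0 a=0 clk=1 c=0
t1.Δ1 b=1 h=1 j=0 g=1 e=0 d=0 f=0 a=0 clk=0 c=0
t2.Δ0 b=1 h=1 j=0 g=1 e=0 d=0 f=0 a=0 clk=0 c=0
t2.Δ1 b=1 h=1 j=0 g=1 e=0 d=0 f=0 a=0 clk=1 c=0

3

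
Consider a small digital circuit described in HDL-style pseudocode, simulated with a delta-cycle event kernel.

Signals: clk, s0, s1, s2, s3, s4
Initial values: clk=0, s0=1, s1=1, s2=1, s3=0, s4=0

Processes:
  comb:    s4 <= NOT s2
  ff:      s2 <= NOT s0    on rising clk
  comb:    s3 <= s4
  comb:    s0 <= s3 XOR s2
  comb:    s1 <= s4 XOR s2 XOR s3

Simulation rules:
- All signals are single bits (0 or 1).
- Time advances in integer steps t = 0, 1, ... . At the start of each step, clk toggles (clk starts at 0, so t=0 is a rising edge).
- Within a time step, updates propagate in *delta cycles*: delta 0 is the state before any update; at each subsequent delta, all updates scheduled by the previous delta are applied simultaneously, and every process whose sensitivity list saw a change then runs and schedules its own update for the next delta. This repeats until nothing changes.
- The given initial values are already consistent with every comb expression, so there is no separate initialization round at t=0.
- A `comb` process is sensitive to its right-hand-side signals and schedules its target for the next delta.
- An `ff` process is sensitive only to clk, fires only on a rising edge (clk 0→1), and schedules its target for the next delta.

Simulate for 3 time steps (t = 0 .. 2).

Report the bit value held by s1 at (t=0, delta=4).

t=0 Δ0: s3=0 s4=0 clk=0 s1=1 s0=1 s2=1
  Δ1: clk:0→1
  Δ2: s2:1→0
  Δ3: s4:0→1, s1:1→0, s0:1→0
  Δ4: s3:0→1, s1:0→1
  Δ5: s1:1→0, s0:0→1
  (5Δ to stable)
t=1 Δ0: s3=1 s4=1 clk=1 s1=0 s0=1 s2=0
  Δ1: clk:1→0
  (1Δ to stable)
t=2 Δ0: s3=1 s4=1 clk=0 s1=0 s0=1 s2=0
  Δ1: clk:0→1
  (1Δ to stable)

1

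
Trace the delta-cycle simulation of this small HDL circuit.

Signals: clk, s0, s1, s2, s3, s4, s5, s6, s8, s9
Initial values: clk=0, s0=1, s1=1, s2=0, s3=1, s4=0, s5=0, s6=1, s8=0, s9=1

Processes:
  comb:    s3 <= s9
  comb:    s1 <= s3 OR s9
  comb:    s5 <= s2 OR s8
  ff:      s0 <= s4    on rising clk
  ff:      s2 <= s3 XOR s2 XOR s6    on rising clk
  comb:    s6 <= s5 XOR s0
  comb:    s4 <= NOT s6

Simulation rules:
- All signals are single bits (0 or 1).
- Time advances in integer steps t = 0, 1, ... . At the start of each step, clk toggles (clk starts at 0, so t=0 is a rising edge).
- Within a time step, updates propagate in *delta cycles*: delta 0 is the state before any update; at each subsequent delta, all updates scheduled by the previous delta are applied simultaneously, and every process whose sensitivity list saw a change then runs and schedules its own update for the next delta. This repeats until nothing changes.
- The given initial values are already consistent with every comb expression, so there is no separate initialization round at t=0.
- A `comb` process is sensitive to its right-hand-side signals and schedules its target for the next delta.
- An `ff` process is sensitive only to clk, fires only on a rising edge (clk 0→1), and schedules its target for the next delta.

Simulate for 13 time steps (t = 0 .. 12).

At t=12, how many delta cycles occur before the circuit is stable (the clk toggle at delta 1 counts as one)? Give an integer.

t0.Δ0 s6=1 s2=0 s4=0 s3=1 s8=0 clk=0 s0=1 s1=1 s5=0 s9=1
t0.Δ1 s6=1 s2=0 s4=0 s3=1 s8=0 clk=1 s0=1 s1=1 s5=0 s9=1
t0.Δ2 s6=1 s2=0 s4=0 s3=1 s8=0 clk=1 s0=0 s1=1 s5=0 s9=1
t0.Δ3 s6=0 s2=0 s4=0 s3=1 s8=0 clk=1 s0=0 s1=1 s5=0 s9=1
t0.Δ4 s6=0 s2=0 s4=1 s3=1 s8=0 clk=1 s0=0 s1=1 s5=0 s9=1
t1.Δ0 s6=0 s2=0 s4=1 s3=1 s8=0 clk=1 s0=0 s1=1 s5=0 s9=1
t1.Δ1 s6=0 s2=0 s4=1 s3=1 s8=0 clk=0 s0=0 s1=1 s5=0 s9=1
t2.Δ0 s6=0 s2=0 s4=1 s3=1 s8=0 clk=0 s0=0 s1=1 s5=0 s9=1
t2.Δ1 s6=0 s2=0 s4=1 s3=1 s8=0 clk=1 s0=0 s1=1 s5=0 s9=1
t2.Δ2 s6=0 s2=1 s4=1 s3=1 s8=0 clk=1 s0=1 s1=1 s5=0 s9=1
t2.Δ3 s6=1 s2=1 s4=1 s3=1 s8=0 clk=1 s0=1 s1=1 s5=1 s9=1
t2.Δ4 s6=0 s2=1 s4=0 s3=1 s8=0 clk=1 s0=1 s1=1 s5=1 s9=1
t2.Δ5 s6=0 s2=1 s4=1 s3=1 s8=0 clk=1 s0=1 s1=1 s5=1 s9=1
t3.Δ0 s6=0 s2=1 s4=1 s3=1 s8=0 clk=1 s0=1 s1=1 s5=1 s9=1
t3.Δ1 s6=0 s2=1 s4=1 s3=1 s8=0 clk=0 s0=1 s1=1 s5=1 s9=1
t4.Δ0 s6=0 s2=1 s4=1 s3=1 s8=0 clk=0 s0=1 s1=1 s5=1 s9=1
t4.Δ1 s6=0 s2=1 s4=1 s3=1 s8=0 clk=1 s0=1 s1=1 s5=1 s9=1
t4.Δ2 s6=0 s2=0 s4=1 s3=1 s8=0 clk=1 s0=1 s1=1 s5=1 s9=1
t4.Δ3 s6=0 s2=0 s4=1 s3=1 s8=0 clk=1 s0=1 s1=1 s5=0 s9=1
t4.Δ4 s6=1 s2=0 s4=1 s3=1 s8=0 clk=1 s0=1 s1=1 s5=0 s9=1
t4.Δ5 s6=1 s2=0 s4=0 s3=1 s8=0 clk=1 s0=1 s1=1 s5=0 s9=1
t5.Δ0 s6=1 s2=0 s4=0 s3=1 s8=0 clk=1 s0=1 s1=1 s5=0 s9=1
t5.Δ1 s6=1 s2=0 s4=0 s3=1 s8=0 clk=0 s0=1 s1=1 s5=0 s9=1
t6.Δ0 s6=1 s2=0 s4=0 s3=1 s8=0 clk=0 s0=1 s1=1 s5=0 s9=1
t6.Δ1 s6=1 s2=0 s4=0 s3=1 s8=0 clk=1 s0=1 s1=1 s5=0 s9=1
t6.Δ2 s6=1 s2=0 s4=0 s3=1 s8=0 clk=1 s0=0 s1=1 s5=0 s9=1
t6.Δ3 s6=0 s2=0 s4=0 s3=1 s8=0 clk=1 s0=0 s1=1 s5=0 s9=1
t6.Δ4 s6=0 s2=0 s4=1 s3=1 s8=0 clk=1 s0=0 s1=1 s5=0 s9=1
t7.Δ0 s6=0 s2=0 s4=1 s3=1 s8=0 clk=1 s0=0 s1=1 s5=0 s9=1
t7.Δ1 s6=0 s2=0 s4=1 s3=1 s8=0 clk=0 s0=0 s1=1 s5=0 s9=1
t8.Δ0 s6=0 s2=0 s4=1 s3=1 s8=0 clk=0 s0=0 s1=1 s5=0 s9=1
t8.Δ1 s6=0 s2=0 s4=1 s3=1 s8=0 clk=1 s0=0 s1=1 s5=0 s9=1
t8.Δ2 s6=0 s2=1 s4=1 s3=1 s8=0 clk=1 s0=1 s1=1 s5=0 s9=1
t8.Δ3 s6=1 s2=1 s4=1 s3=1 s8=0 clk=1 s0=1 s1=1 s5=1 s9=1
t8.Δ4 s6=0 s2=1 s4=0 s3=1 s8=0 clk=1 s0=1 s1=1 s5=1 s9=1
t8.Δ5 s6=0 s2=1 s4=1 s3=1 s8=0 clk=1 s0=1 s1=1 s5=1 s9=1
t9.Δ0 s6=0 s2=1 s4=1 s3=1 s8=0 clk=1 s0=1 s1=1 s5=1 s9=1
t9.Δ1 s6=0 s2=1 s4=1 s3=1 s8=0 clk=0 s0=1 s1=1 s5=1 s9=1
t10.Δ0 s6=0 s2=1 s4=1 s3=1 s8=0 clk=0 s0=1 s1=1 s5=1 s9=1
t10.Δ1 s6=0 s2=1 s4=1 s3=1 s8=0 clk=1 s0=1 s1=1 s5=1 s9=1
t10.Δ2 s6=0 s2=0 s4=1 s3=1 s8=0 clk=1 s0=1 s1=1 s5=1 s9=1
t10.Δ3 s6=0 s2=0 s4=1 s3=1 s8=0 clk=1 s0=1 s1=1 s5=0 s9=1
t10.Δ4 s6=1 s2=0 s4=1 s3=1 s8=0 clk=1 s0=1 s1=1 s5=0 s9=1
t10.Δ5 s6=1 s2=0 s4=0 s3=1 s8=0 clk=1 s0=1 s1=1 s5=0 s9=1
t11.Δ0 s6=1 s2=0 s4=0 s3=1 s8=0 clk=1 s0=1 s1=1 s5=0 s9=1
t11.Δ1 s6=1 s2=0 s4=0 s3=1 s8=0 clk=0 s0=1 s1=1 s5=0 s9=1
t12.Δ0 s6=1 s2=0 s4=0 s3=1 s8=0 clk=0 s0=1 s1=1 s5=0 s9=1
t12.Δ1 s6=1 s2=0 s4=0 s3=1 s8=0 clk=1 s0=1 s1=1 s5=0 s9=1
t12.Δ2 s6=1 s2=0 s4=0 s3=1 s8=0 clk=1 s0=0 s1=1 s5=0 s9=1
t12.Δ3 s6=0 s2=0 s4=0 s3=1 s8=0 clk=1 s0=0 s1=1 s5=0 s9=1
t12.Δ4 s6=0 s2=0 s4=1 s3=1 s8=0 clk=1 s0=0 s1=1 s5=0 s9=1

4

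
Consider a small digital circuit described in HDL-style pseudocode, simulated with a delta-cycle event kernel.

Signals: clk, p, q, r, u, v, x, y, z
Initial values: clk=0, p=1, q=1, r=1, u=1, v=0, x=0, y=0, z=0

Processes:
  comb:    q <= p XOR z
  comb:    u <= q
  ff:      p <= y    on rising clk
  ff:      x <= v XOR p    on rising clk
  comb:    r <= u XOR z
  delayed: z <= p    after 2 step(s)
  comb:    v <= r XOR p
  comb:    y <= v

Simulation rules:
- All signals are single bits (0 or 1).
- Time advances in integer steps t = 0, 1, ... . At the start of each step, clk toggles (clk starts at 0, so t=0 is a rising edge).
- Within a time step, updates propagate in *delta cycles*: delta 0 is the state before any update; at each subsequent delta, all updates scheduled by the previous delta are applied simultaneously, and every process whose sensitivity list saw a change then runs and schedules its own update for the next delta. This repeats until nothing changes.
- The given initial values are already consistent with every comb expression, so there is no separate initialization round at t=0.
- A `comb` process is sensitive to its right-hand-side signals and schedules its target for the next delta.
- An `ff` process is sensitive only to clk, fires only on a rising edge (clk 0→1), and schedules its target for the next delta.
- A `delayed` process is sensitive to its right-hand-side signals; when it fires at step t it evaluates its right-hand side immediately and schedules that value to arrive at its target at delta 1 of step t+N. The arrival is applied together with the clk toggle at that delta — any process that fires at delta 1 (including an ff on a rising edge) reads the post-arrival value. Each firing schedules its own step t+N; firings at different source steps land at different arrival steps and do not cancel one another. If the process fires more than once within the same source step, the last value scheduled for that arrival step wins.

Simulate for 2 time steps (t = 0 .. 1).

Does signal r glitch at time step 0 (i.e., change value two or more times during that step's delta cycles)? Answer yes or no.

t=0 Δ0: q=1 clk=0 y=0 r=1 z=0 v=0 p=1 u=1 x=0
  Δ1: clk:0→1
  Δ2: p:1→0, x:0→1
  Δ3: q:1→0, v:0→1
  Δ4: y:0→1, u:1→0
  Δ5: r:1→0
  Δ6: v:1→0
  Δ7: y:1→0
  (7Δ to stable)
t=1 Δ0: q=0 clk=1 y=0 r=0 z=0 v=0 p=0 u=0 x=1
  Δ1: clk:1→0
  (1Δ to stable)

no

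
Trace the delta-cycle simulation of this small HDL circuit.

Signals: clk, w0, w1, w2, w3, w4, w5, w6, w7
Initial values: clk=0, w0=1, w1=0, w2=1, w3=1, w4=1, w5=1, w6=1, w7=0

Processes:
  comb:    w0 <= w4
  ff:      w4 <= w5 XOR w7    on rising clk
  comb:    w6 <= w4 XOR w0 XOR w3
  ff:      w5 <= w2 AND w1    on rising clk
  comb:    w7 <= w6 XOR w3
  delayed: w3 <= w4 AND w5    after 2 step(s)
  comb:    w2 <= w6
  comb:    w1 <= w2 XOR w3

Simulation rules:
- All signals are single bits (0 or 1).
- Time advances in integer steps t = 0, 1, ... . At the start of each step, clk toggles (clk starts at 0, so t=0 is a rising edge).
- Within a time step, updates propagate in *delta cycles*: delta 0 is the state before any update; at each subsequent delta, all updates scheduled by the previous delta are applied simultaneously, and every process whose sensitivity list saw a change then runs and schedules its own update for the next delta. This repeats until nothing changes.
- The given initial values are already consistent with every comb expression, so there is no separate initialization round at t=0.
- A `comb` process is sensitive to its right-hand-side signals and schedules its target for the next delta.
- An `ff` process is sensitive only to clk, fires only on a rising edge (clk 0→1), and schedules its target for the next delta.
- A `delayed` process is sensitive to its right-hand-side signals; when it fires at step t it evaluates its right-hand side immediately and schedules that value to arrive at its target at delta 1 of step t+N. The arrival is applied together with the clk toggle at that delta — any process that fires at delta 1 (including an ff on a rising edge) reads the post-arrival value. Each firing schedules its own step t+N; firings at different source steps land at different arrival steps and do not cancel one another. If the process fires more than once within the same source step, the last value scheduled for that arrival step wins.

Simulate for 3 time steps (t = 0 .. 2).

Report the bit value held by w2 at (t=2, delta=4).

[bits: w1,w5,w3,clk,w7,w0,w6,w2,w4]
t=0: Δ0=011001111 Δ1=011101111 Δ2=001101111 | 2Δ
t=1: Δ0=001101111 Δ1=001001111 | 1Δ
t=2: Δ0=001001111 Δ1=000101111 Δ2=100111010 Δ3=100100100 Δ4=000110010 Δ5=100100000 Δ6=000100000 | 6Δ

1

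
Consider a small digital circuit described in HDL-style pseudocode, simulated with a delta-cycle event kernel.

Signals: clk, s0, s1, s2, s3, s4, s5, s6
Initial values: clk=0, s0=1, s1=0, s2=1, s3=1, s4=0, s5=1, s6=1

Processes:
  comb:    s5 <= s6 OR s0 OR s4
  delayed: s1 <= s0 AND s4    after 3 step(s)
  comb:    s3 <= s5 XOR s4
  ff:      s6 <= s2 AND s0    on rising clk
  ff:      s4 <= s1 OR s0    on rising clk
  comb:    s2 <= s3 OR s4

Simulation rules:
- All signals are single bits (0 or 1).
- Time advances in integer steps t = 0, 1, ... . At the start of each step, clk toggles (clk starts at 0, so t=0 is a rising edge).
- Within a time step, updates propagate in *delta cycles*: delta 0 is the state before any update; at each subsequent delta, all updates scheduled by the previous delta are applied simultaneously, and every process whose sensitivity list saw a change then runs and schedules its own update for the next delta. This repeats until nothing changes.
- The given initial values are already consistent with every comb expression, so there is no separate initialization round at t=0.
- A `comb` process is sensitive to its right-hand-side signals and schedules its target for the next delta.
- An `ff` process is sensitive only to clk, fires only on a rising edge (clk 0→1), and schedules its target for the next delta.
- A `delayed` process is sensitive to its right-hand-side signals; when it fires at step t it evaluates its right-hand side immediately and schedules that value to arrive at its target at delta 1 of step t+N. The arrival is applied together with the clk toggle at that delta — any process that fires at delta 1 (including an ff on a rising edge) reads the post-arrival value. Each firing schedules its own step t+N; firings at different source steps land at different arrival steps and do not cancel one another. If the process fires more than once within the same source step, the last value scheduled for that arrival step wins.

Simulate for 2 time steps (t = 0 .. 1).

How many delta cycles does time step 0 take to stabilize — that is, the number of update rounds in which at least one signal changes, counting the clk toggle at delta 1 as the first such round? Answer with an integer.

t=0 Δ0: s3=1 s0=1 clk=0 s6=1 s2=1 s5=1 s1=0 s4=0
  Δ1: clk:0→1
  Δ2: s4:0→1
  Δ3: s3:1→0
  (3Δ to stable)
t=1 Δ0: s3=0 s0=1 clk=1 s6=1 s2=1 s5=1 s1=0 s4=1
  Δ1: clk:1→0
  (1Δ to stable)

3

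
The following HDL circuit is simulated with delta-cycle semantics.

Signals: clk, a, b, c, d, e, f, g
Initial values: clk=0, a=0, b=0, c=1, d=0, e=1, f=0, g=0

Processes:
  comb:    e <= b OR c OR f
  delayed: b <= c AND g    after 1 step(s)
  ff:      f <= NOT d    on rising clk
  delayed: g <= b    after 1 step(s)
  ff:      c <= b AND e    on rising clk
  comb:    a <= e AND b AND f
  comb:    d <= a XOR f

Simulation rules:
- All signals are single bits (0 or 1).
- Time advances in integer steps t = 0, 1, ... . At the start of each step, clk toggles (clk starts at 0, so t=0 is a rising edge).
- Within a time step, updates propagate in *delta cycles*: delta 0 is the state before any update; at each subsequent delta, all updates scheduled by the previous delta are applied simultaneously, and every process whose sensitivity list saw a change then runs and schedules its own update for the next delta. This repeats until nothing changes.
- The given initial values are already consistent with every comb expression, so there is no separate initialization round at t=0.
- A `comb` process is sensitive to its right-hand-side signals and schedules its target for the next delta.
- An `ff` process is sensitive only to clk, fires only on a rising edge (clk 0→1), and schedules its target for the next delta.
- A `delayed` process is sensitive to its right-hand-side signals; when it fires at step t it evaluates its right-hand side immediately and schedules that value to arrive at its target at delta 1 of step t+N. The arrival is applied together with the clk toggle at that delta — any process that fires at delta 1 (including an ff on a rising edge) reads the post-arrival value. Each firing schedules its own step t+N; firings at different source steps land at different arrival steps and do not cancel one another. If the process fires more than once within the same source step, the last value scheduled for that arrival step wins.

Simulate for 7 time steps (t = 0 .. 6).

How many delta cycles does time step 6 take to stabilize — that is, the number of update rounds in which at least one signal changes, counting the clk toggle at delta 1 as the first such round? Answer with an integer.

3

[bits: f,e,c,g,clk,b,a,d]
t=0: Δ0=01100000 Δ1=01101000 Δ2=11001000 Δ3=11001001 | 3Δ
t=1: Δ0=11001001 Δ1=11000001 | 1Δ
t=2: Δ0=11000001 Δ1=11001001 Δ2=01001001 Δ3=00001000 | 3Δ
t=3: Δ0=00001000 Δ1=00000000 | 1Δ
t=4: Δ0=00000000 Δ1=00001000 Δ2=10001000 Δ3=11001001 | 3Δ
t=5: Δ0=11001001 Δ1=11000001 | 1Δ
t=6: Δ0=11000001 Δ1=11001001 Δ2=01001001 Δ3=00001000 | 3Δ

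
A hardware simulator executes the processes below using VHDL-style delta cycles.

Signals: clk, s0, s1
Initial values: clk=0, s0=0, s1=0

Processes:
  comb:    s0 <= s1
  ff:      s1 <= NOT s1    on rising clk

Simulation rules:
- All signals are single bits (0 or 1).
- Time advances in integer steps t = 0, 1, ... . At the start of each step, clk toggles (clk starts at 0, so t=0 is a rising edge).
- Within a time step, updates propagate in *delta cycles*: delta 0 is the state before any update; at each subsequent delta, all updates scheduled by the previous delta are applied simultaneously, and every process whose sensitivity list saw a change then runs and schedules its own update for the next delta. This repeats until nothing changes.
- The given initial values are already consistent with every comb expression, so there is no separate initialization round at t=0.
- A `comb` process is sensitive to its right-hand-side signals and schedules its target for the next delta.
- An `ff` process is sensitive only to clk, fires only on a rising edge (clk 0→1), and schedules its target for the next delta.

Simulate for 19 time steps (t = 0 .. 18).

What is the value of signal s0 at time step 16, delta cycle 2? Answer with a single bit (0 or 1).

[bits: clk,s0,s1]
t=0: Δ0=000 Δ1=100 Δ2=101 Δ3=111 | 3Δ
t=1: Δ0=111 Δ1=011 | 1Δ
t=2: Δ0=011 Δ1=111 Δ2=110 Δ3=100 | 3Δ
t=3: Δ0=100 Δ1=000 | 1Δ
t=4: Δ0=000 Δ1=100 Δ2=101 Δ3=111 | 3Δ
t=5: Δ0=111 Δ1=011 | 1Δ
t=6: Δ0=011 Δ1=111 Δ2=110 Δ3=100 | 3Δ
t=7: Δ0=100 Δ1=000 | 1Δ
t=8: Δ0=000 Δ1=100 Δ2=101 Δ3=111 | 3Δ
t=9: Δ0=111 Δ1=011 | 1Δ
t=10: Δ0=011 Δ1=111 Δ2=110 Δ3=100 | 3Δ
t=11: Δ0=100 Δ1=000 | 1Δ
t=12: Δ0=000 Δ1=100 Δ2=101 Δ3=111 | 3Δ
t=13: Δ0=111 Δ1=011 | 1Δ
t=14: Δ0=011 Δ1=111 Δ2=110 Δ3=100 | 3Δ
t=15: Δ0=100 Δ1=000 | 1Δ
t=16: Δ0=000 Δ1=100 Δ2=101 Δ3=111 | 3Δ
t=17: Δ0=111 Δ1=011 | 1Δ
t=18: Δ0=011 Δ1=111 Δ2=110 Δ3=100 | 3Δ

0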